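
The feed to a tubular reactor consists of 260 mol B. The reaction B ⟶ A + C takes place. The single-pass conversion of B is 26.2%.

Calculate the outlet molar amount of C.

68.1 mol

B reacted = 0.262 × 260 = 68.12 mol; ν_B = −1, so ξ = 68.12/1 = 68.12 mol.
Outlet amounts (n = n₀ + ν ξ):
  B: 260 − 1(68.12) = 191.9
  A: 0 + 1(68.12) = 68.12
  C: 0 + 1(68.12) = 68.12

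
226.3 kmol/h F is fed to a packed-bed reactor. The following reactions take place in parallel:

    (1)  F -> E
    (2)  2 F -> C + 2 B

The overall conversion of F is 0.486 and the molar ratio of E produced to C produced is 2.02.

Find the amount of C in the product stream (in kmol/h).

27.4 kmol/h

Conversion of F: F consumed = 0.486 × 226.3 = 110 kmol/h = 1ξ₁ + 2ξ₂.
Selectivity: 1ξ₁ / (1ξ₂) = 2.02 → ξ₁ = 2.02 ξ₂.
Substitute: (1·2.02 + 2) ξ₂ = 110 → ξ₂ = 27.36 kmol/h, ξ₁ = 55.26 kmol/h.
Outlet amounts (n = n₀ + Σ ν·ξ):
  F: 226.3 − 1(55.26) − 2(27.36) = 116.3
  E: 0 + 1(55.26) = 55.26
  C: 0 + 1(27.36) = 27.36
  B: 0 + 2(27.36) = 54.72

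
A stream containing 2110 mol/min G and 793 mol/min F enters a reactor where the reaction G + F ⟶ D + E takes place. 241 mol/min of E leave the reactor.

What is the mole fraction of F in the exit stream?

For E: n = n₀ + 1ξ → 241 = 0 + 1ξ, giving ξ = 241 mol/min.
Outlet amounts (n = n₀ + ν ξ):
  G: 2110 − 1(241) = 1869
  F: 793 − 1(241) = 552
  D: 0 + 1(241) = 241
  E: 0 + 1(241) = 241
Total out = 2903 mol/min; y_F = 552 / 2903 = 0.1901.

0.19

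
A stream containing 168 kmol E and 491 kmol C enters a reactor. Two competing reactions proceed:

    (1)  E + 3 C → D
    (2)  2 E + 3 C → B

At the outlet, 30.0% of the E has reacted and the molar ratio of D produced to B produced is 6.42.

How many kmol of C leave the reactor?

Conversion of E: E consumed = 0.3 × 168 = 50.4 kmol = 1ξ₁ + 2ξ₂.
Selectivity: 1ξ₁ / (1ξ₂) = 6.42 → ξ₁ = 6.42 ξ₂.
Substitute: (1·6.42 + 2) ξ₂ = 50.4 → ξ₂ = 5.986 kmol, ξ₁ = 38.43 kmol.
Outlet amounts (n = n₀ + Σ ν·ξ):
  E: 168 − 1(38.43) − 2(5.986) = 117.6
  C: 491 − 3(38.43) − 3(5.986) = 357.8
  D: 0 + 1(38.43) = 38.43
  B: 0 + 1(5.986) = 5.986

358 kmol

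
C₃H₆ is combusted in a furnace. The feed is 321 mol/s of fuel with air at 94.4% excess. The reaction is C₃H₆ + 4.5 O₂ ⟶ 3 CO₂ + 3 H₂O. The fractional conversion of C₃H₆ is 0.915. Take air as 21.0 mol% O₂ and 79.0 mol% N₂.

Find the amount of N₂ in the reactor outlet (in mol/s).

Stoichiometric O₂ = 4.5 × 321 = 1444 mol/s; O₂ fed = 1444 × 1.944 = 2808 mol/s.
N₂ fed = 2808 × 79/21 = 10560 mol/s.
Fuel reacted = 0.915 × 321 → ξ = 293.7 mol/s.
Outlet (n = n₀ + ν ξ):
  C₃H₆: 321 − 1(293.7) = 27.28
  O₂: 2808 − 4.5(293.7) = 1486
  N₂: 10560 (inert)
  CO₂: 0 + 3(293.7) = 881.1
  H₂O: 0 + 3(293.7) = 881.1

10600 mol/s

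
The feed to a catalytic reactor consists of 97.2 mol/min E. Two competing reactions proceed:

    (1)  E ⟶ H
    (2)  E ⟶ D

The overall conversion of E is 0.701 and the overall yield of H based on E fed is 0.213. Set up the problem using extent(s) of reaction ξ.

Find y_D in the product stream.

Yield of H: 1ξ₁ / 97.2 = 0.213 → ξ₁ = 20.7 mol/min.
Conversion of E: 1ξ₁ + 1ξ₂ = 0.701 × 97.2 = 68.14 → ξ₂ = 47.43 mol/min.
Outlet amounts (n = n₀ + Σ ν·ξ):
  E: 97.2 − 1(20.7) − 1(47.43) = 29.06
  H: 0 + 1(20.7) = 20.7
  D: 0 + 1(47.43) = 47.43
Total out = 97.2 mol/min; y_D = 47.43 / 97.2 = 0.488.

0.488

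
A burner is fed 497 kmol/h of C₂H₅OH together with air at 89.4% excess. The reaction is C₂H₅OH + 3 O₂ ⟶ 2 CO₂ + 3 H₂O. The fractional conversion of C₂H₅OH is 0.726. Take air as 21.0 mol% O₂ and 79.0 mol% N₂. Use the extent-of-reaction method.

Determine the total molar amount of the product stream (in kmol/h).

14300 kmol/h

Stoichiometric O₂ = 3 × 497 = 1491 kmol/h; O₂ fed = 1491 × 1.894 = 2824 kmol/h.
N₂ fed = 2824 × 79/21 = 10620 kmol/h.
Fuel reacted = 0.726 × 497 → ξ = 360.8 kmol/h.
Outlet (n = n₀ + ν ξ):
  C₂H₅OH: 497 − 1(360.8) = 136.2
  O₂: 2824 − 3(360.8) = 1741
  N₂: 10620 (inert)
  CO₂: 0 + 2(360.8) = 721.6
  H₂O: 0 + 3(360.8) = 1082
Total out = 136.2 + 1741 + 10620 + 721.6 + 1082 = 14310 kmol/h.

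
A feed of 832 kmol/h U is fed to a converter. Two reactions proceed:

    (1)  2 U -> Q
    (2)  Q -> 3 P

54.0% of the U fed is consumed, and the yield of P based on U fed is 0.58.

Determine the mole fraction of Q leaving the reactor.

0.0687

Conversion of U: U consumed = 2ξ₁ = 0.54 × 832 → ξ₁ = 224.6 kmol/h.
Yield of P: 3ξ₂ / 832 = 0.58 → ξ₂ = 160.9 kmol/h.
Outlet amounts (n = n₀ + Σ ν·ξ):
  U: 832 − 2(224.6) = 382.7
  Q: 0 + 1(224.6) − 1(160.9) = 63.79
  P: 0 + 3(160.9) = 482.6
Total out = 929.1 kmol/h; y_Q = 63.79 / 929.1 = 0.06866.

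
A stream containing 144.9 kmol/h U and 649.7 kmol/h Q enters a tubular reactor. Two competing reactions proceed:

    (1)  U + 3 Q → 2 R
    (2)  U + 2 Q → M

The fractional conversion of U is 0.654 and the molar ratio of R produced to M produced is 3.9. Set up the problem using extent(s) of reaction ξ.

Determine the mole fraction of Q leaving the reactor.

Conversion of U: U consumed = 0.654 × 144.9 = 94.76 kmol/h = 1ξ₁ + 1ξ₂.
Selectivity: 2ξ₁ / (1ξ₂) = 3.9 → ξ₁ = 1.95 ξ₂.
Substitute: (1·1.95 + 1) ξ₂ = 94.76 → ξ₂ = 32.12 kmol/h, ξ₁ = 62.64 kmol/h.
Outlet amounts (n = n₀ + Σ ν·ξ):
  U: 144.9 − 1(62.64) − 1(32.12) = 50.14
  Q: 649.7 − 3(62.64) − 2(32.12) = 397.5
  R: 0 + 2(62.64) = 125.3
  M: 0 + 1(32.12) = 32.12
Total out = 605.1 kmol/h; y_Q = 397.5 / 605.1 = 0.657.

0.657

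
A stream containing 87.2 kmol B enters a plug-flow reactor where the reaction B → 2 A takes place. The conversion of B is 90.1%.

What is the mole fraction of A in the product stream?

0.948

B reacted = 0.901 × 87.2 = 78.57 kmol; ν_B = −1, so ξ = 78.57/1 = 78.57 kmol.
Outlet amounts (n = n₀ + ν ξ):
  B: 87.2 − 1(78.57) = 8.633
  A: 0 + 2(78.57) = 157.1
Total out = 165.8 kmol; y_A = 157.1 / 165.8 = 0.9479.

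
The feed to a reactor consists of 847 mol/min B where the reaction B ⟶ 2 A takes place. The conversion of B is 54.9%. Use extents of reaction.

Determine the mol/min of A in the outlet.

930 mol/min

B reacted = 0.549 × 847 = 465 mol/min; ν_B = −1, so ξ = 465/1 = 465 mol/min.
Outlet amounts (n = n₀ + ν ξ):
  B: 847 − 1(465) = 382
  A: 0 + 2(465) = 930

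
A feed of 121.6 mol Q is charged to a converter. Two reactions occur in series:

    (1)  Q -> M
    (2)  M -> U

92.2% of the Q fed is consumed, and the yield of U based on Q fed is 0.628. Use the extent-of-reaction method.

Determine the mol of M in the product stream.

35.8 mol

Conversion of Q: Q consumed = 1ξ₁ = 0.922 × 121.6 → ξ₁ = 112.1 mol.
Yield of U: 1ξ₂ / 121.6 = 0.628 → ξ₂ = 76.36 mol.
Outlet amounts (n = n₀ + Σ ν·ξ):
  Q: 121.6 − 1(112.1) = 9.485
  M: 0 + 1(112.1) − 1(76.36) = 35.75
  U: 0 + 1(76.36) = 76.36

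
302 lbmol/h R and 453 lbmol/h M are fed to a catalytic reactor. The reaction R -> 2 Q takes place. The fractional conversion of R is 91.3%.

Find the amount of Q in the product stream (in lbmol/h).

551 lbmol/h

R reacted = 0.913 × 302 = 275.7 lbmol/h; ν_R = −1, so ξ = 275.7/1 = 275.7 lbmol/h.
Outlet amounts (n = n₀ + ν ξ):
  R: 302 − 1(275.7) = 26.27
  Q: 0 + 2(275.7) = 551.5
  M: 453 (inert)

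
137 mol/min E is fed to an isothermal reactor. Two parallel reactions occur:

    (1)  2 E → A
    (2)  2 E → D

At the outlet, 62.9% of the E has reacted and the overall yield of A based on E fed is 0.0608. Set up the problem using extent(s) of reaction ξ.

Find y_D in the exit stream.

0.37

Yield of A: 1ξ₁ / 137 = 0.0608 → ξ₁ = 8.33 mol/min.
Conversion of E: 2ξ₁ + 2ξ₂ = 0.629 × 137 = 86.17 → ξ₂ = 34.76 mol/min.
Outlet amounts (n = n₀ + Σ ν·ξ):
  E: 137 − 2(8.33) − 2(34.76) = 50.83
  A: 0 + 1(8.33) = 8.33
  D: 0 + 1(34.76) = 34.76
Total out = 93.91 mol/min; y_D = 34.76 / 93.91 = 0.3701.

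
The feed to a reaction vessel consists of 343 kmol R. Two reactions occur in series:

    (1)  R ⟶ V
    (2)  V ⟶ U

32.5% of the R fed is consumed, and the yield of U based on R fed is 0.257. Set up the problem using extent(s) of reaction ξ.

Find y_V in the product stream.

0.068

Conversion of R: R consumed = 1ξ₁ = 0.325 × 343 → ξ₁ = 111.5 kmol.
Yield of U: 1ξ₂ / 343 = 0.257 → ξ₂ = 88.15 kmol.
Outlet amounts (n = n₀ + Σ ν·ξ):
  R: 343 − 1(111.5) = 231.5
  V: 0 + 1(111.5) − 1(88.15) = 23.32
  U: 0 + 1(88.15) = 88.15
Total out = 343 kmol; y_V = 23.32 / 343 = 0.068.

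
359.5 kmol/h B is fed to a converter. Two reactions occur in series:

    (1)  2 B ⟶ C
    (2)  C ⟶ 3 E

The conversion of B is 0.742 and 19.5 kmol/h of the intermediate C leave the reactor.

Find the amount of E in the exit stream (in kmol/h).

342 kmol/h

Conversion of B: B consumed = 2ξ₁ = 0.742 × 359.5 → ξ₁ = 133.4 kmol/h.
C balance: n_C = 0 + 1ξ₁ − 1ξ₂ = 19.5 → ξ₂ = (1·133.4 − 19.5)/1 = 113.9 kmol/h.
Outlet amounts (n = n₀ + Σ ν·ξ):
  B: 359.5 − 2(133.4) = 92.75
  C: 0 + 1(133.4) − 1(113.9) = 19.5
  E: 0 + 3(113.9) = 341.6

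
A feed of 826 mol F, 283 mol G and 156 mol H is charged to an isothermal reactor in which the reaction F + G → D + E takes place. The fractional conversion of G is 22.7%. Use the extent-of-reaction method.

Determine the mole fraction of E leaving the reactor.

G reacted = 0.227 × 283 = 64.24 mol; ν_G = −1, so ξ = 64.24/1 = 64.24 mol.
Outlet amounts (n = n₀ + ν ξ):
  F: 826 − 1(64.24) = 761.8
  G: 283 − 1(64.24) = 218.8
  D: 0 + 1(64.24) = 64.24
  E: 0 + 1(64.24) = 64.24
  H: 156 (inert)
Total out = 1265 mol; y_E = 64.24 / 1265 = 0.05078.

0.0508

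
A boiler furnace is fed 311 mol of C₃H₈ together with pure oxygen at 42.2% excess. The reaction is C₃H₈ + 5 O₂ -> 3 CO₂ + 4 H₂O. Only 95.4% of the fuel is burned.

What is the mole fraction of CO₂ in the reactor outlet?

0.316

Stoichiometric O₂ = 5 × 311 = 1555 mol; O₂ fed = 1555 × 1.422 = 2211 mol.
Fuel reacted = 0.954 × 311 → ξ = 296.7 mol.
Outlet (n = n₀ + ν ξ):
  C₃H₈: 311 − 1(296.7) = 14.31
  O₂: 2211 − 5(296.7) = 727.7
  CO₂: 0 + 3(296.7) = 890.1
  H₂O: 0 + 4(296.7) = 1187
Total out = 2819 mol; y_CO₂ = 890.1 / 2819 = 0.3158.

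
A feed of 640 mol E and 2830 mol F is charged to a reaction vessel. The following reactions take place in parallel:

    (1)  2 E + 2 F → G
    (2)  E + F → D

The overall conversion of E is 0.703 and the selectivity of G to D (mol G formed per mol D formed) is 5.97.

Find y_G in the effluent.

0.0738

Conversion of E: E consumed = 0.703 × 640 = 449.9 mol = 2ξ₁ + 1ξ₂.
Selectivity: 1ξ₁ / (1ξ₂) = 5.97 → ξ₁ = 5.97 ξ₂.
Substitute: (2·5.97 + 1) ξ₂ = 449.9 → ξ₂ = 34.77 mol, ξ₁ = 207.6 mol.
Outlet amounts (n = n₀ + Σ ν·ξ):
  E: 640 − 2(207.6) − 1(34.77) = 190.1
  F: 2830 − 2(207.6) − 1(34.77) = 2380
  G: 0 + 1(207.6) = 207.6
  D: 0 + 1(34.77) = 34.77
Total out = 2813 mol; y_G = 207.6 / 2813 = 0.0738.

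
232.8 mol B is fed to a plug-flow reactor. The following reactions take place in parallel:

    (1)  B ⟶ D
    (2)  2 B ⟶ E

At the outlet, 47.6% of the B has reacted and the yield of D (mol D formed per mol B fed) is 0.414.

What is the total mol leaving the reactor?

Yield of D: 1ξ₁ / 232.8 = 0.414 → ξ₁ = 96.38 mol.
Conversion of B: 1ξ₁ + 2ξ₂ = 0.476 × 232.8 = 110.8 → ξ₂ = 7.217 mol.
Outlet amounts (n = n₀ + Σ ν·ξ):
  B: 232.8 − 1(96.38) − 2(7.217) = 122
  D: 0 + 1(96.38) = 96.38
  E: 0 + 1(7.217) = 7.217
Total out = 122 + 96.38 + 7.217 = 225.6 mol.

226 mol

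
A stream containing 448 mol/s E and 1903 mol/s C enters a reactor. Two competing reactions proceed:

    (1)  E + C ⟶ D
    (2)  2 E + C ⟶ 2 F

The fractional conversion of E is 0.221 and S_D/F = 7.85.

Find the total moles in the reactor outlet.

Conversion of E: E consumed = 0.221 × 448 = 99.01 mol/s = 1ξ₁ + 2ξ₂.
Selectivity: 1ξ₁ / (2ξ₂) = 7.85 → ξ₁ = 15.7 ξ₂.
Substitute: (1·15.7 + 2) ξ₂ = 99.01 → ξ₂ = 5.594 mol/s, ξ₁ = 87.82 mol/s.
Outlet amounts (n = n₀ + Σ ν·ξ):
  E: 448 − 1(87.82) − 2(5.594) = 349
  C: 1903 − 1(87.82) − 1(5.594) = 1810
  D: 0 + 1(87.82) = 87.82
  F: 0 + 2(5.594) = 11.19
Total out = 349 + 1810 + 87.82 + 11.19 = 2258 mol/s.

2260 mol/s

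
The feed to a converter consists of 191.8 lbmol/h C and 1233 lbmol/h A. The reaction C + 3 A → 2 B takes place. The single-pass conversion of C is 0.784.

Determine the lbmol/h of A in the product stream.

782 lbmol/h

C reacted = 0.784 × 191.8 = 150.4 lbmol/h; ν_C = −1, so ξ = 150.4/1 = 150.4 lbmol/h.
Outlet amounts (n = n₀ + ν ξ):
  C: 191.8 − 1(150.4) = 41.43
  A: 1233 − 3(150.4) = 781.9
  B: 0 + 2(150.4) = 300.7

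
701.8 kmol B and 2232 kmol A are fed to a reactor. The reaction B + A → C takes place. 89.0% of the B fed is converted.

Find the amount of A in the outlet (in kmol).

B reacted = 0.89 × 701.8 = 624.6 kmol; ν_B = −1, so ξ = 624.6/1 = 624.6 kmol.
Outlet amounts (n = n₀ + ν ξ):
  B: 701.8 − 1(624.6) = 77.2
  A: 2232 − 1(624.6) = 1607
  C: 0 + 1(624.6) = 624.6

1610 kmol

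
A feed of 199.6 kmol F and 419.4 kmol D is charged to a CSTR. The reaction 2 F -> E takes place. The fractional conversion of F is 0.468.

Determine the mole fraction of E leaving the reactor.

0.0816

F reacted = 0.468 × 199.6 = 93.41 kmol; ν_F = −2, so ξ = 93.41/2 = 46.71 kmol.
Outlet amounts (n = n₀ + ν ξ):
  F: 199.6 − 2(46.71) = 106.2
  E: 0 + 1(46.71) = 46.71
  D: 419.4 (inert)
Total out = 572.3 kmol; y_E = 46.71 / 572.3 = 0.08161.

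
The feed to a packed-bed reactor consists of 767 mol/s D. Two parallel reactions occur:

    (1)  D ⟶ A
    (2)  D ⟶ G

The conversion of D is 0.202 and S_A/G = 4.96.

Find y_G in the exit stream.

0.0339

Conversion of D: D consumed = 0.202 × 767 = 154.9 mol/s = 1ξ₁ + 1ξ₂.
Selectivity: 1ξ₁ / (1ξ₂) = 4.96 → ξ₁ = 4.96 ξ₂.
Substitute: (1·4.96 + 1) ξ₂ = 154.9 → ξ₂ = 26 mol/s, ξ₁ = 128.9 mol/s.
Outlet amounts (n = n₀ + Σ ν·ξ):
  D: 767 − 1(128.9) − 1(26) = 612.1
  A: 0 + 1(128.9) = 128.9
  G: 0 + 1(26) = 26
Total out = 767 mol/s; y_G = 26 / 767 = 0.03389.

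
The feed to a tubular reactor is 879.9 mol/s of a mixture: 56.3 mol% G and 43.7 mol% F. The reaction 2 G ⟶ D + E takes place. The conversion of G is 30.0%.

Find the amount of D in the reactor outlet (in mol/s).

74.3 mol/s

G reacted = 0.3 × 495.4 = 148.6 mol/s; ν_G = −2, so ξ = 148.6/2 = 74.31 mol/s.
Outlet amounts (n = n₀ + ν ξ):
  G: 495.4 − 2(74.31) = 346.8
  D: 0 + 1(74.31) = 74.31
  E: 0 + 1(74.31) = 74.31
  F: 384.5 (inert)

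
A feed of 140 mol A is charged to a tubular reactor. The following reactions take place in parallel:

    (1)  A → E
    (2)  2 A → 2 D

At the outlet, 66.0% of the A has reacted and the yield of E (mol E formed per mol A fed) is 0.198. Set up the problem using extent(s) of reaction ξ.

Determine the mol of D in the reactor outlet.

64.7 mol

Yield of E: 1ξ₁ / 140 = 0.198 → ξ₁ = 27.72 mol.
Conversion of A: 1ξ₁ + 2ξ₂ = 0.66 × 140 = 92.4 → ξ₂ = 32.34 mol.
Outlet amounts (n = n₀ + Σ ν·ξ):
  A: 140 − 1(27.72) − 2(32.34) = 47.6
  E: 0 + 1(27.72) = 27.72
  D: 0 + 2(32.34) = 64.68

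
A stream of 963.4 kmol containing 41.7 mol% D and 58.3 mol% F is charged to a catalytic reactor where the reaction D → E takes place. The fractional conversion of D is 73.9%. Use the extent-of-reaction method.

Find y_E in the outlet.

0.308

D reacted = 0.739 × 401.7 = 296.9 kmol; ν_D = −1, so ξ = 296.9/1 = 296.9 kmol.
Outlet amounts (n = n₀ + ν ξ):
  D: 401.7 − 1(296.9) = 104.9
  E: 0 + 1(296.9) = 296.9
  F: 561.7 (inert)
Total out = 963.4 kmol; y_E = 296.9 / 963.4 = 0.3082.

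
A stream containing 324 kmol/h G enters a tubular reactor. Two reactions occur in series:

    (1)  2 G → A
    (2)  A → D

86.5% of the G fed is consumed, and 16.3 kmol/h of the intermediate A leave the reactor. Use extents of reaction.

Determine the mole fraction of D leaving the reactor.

Conversion of G: G consumed = 2ξ₁ = 0.865 × 324 → ξ₁ = 140.1 kmol/h.
A balance: n_A = 0 + 1ξ₁ − 1ξ₂ = 16.3 → ξ₂ = (1·140.1 − 16.3)/1 = 123.8 kmol/h.
Outlet amounts (n = n₀ + Σ ν·ξ):
  G: 324 − 2(140.1) = 43.74
  A: 0 + 1(140.1) − 1(123.8) = 16.3
  D: 0 + 1(123.8) = 123.8
Total out = 183.9 kmol/h; y_D = 123.8 / 183.9 = 0.6735.

0.673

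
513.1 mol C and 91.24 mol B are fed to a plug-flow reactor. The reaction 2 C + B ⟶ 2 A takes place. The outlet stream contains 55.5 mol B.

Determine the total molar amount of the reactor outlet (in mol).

569 mol

For B: n = n₀ − 1ξ → 55.5 = 91.24 − 1ξ, giving ξ = 35.74 mol.
Outlet amounts (n = n₀ + ν ξ):
  C: 513.1 − 2(35.74) = 441.6
  B: 91.24 − 1(35.74) = 55.5
  A: 0 + 2(35.74) = 71.48
Total out = 441.6 + 55.5 + 71.48 = 568.6 mol.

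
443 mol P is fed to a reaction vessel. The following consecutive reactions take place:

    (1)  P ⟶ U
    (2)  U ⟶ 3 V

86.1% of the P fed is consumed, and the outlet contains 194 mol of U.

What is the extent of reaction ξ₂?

ξ₂ = 187 mol

Conversion of P: P consumed = 1ξ₁ = 0.861 × 443 → ξ₁ = 381.4 mol.
U balance: n_U = 0 + 1ξ₁ − 1ξ₂ = 194 → ξ₂ = (1·381.4 − 194)/1 = 187.4 mol.
Outlet amounts (n = n₀ + Σ ν·ξ):
  P: 443 − 1(381.4) = 61.58
  U: 0 + 1(381.4) − 1(187.4) = 194
  V: 0 + 3(187.4) = 562.3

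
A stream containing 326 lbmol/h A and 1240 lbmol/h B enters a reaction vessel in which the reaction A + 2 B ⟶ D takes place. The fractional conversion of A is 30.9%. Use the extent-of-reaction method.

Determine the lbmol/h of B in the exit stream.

A reacted = 0.309 × 326 = 100.7 lbmol/h; ν_A = −1, so ξ = 100.7/1 = 100.7 lbmol/h.
Outlet amounts (n = n₀ + ν ξ):
  A: 326 − 1(100.7) = 225.3
  B: 1240 − 2(100.7) = 1039
  D: 0 + 1(100.7) = 100.7

1040 lbmol/h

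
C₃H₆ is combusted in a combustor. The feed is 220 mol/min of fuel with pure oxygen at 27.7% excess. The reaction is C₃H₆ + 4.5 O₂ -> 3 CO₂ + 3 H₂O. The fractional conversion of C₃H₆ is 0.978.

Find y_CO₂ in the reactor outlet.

0.406

Stoichiometric O₂ = 4.5 × 220 = 990 mol/min; O₂ fed = 990 × 1.277 = 1264 mol/min.
Fuel reacted = 0.978 × 220 → ξ = 215.2 mol/min.
Outlet (n = n₀ + ν ξ):
  C₃H₆: 220 − 1(215.2) = 4.84
  O₂: 1264 − 4.5(215.2) = 296
  CO₂: 0 + 3(215.2) = 645.5
  H₂O: 0 + 3(215.2) = 645.5
Total out = 1592 mol/min; y_CO₂ = 645.5 / 1592 = 0.4055.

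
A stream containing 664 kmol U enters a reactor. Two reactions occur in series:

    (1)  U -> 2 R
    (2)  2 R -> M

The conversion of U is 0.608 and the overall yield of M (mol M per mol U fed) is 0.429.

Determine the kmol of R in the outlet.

Conversion of U: U consumed = 1ξ₁ = 0.608 × 664 → ξ₁ = 403.7 kmol.
Yield of M: 1ξ₂ / 664 = 0.429 → ξ₂ = 284.9 kmol.
Outlet amounts (n = n₀ + Σ ν·ξ):
  U: 664 − 1(403.7) = 260.3
  R: 0 + 2(403.7) − 2(284.9) = 237.7
  M: 0 + 1(284.9) = 284.9

238 kmol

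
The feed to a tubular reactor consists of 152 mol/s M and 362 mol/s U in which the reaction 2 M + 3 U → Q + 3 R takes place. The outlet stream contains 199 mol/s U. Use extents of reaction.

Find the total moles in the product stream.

For U: n = n₀ − 3ξ → 199 = 362 − 3ξ, giving ξ = 54.33 mol/s.
Outlet amounts (n = n₀ + ν ξ):
  M: 152 − 2(54.33) = 43.33
  U: 362 − 3(54.33) = 199
  Q: 0 + 1(54.33) = 54.33
  R: 0 + 3(54.33) = 163
Total out = 43.33 + 199 + 54.33 + 163 = 459.7 mol/s.

460 mol/s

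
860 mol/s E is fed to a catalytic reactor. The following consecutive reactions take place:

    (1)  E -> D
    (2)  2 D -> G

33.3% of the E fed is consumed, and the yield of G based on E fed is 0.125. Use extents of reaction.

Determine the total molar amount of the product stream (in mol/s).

752 mol/s

Conversion of E: E consumed = 1ξ₁ = 0.333 × 860 → ξ₁ = 286.4 mol/s.
Yield of G: 1ξ₂ / 860 = 0.125 → ξ₂ = 107.5 mol/s.
Outlet amounts (n = n₀ + Σ ν·ξ):
  E: 860 − 1(286.4) = 573.6
  D: 0 + 1(286.4) − 2(107.5) = 71.38
  G: 0 + 1(107.5) = 107.5
Total out = 573.6 + 71.38 + 107.5 = 752.5 mol/s.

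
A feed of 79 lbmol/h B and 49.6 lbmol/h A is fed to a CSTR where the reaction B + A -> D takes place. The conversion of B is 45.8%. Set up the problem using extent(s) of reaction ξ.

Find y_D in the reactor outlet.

B reacted = 0.458 × 79 = 36.18 lbmol/h; ν_B = −1, so ξ = 36.18/1 = 36.18 lbmol/h.
Outlet amounts (n = n₀ + ν ξ):
  B: 79 − 1(36.18) = 42.82
  A: 49.6 − 1(36.18) = 13.42
  D: 0 + 1(36.18) = 36.18
Total out = 92.42 lbmol/h; y_D = 36.18 / 92.42 = 0.3915.

0.392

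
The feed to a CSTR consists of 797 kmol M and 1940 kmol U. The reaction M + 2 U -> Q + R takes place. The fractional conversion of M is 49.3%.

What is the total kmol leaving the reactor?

2340 kmol

M reacted = 0.493 × 797 = 392.9 kmol; ν_M = −1, so ξ = 392.9/1 = 392.9 kmol.
Outlet amounts (n = n₀ + ν ξ):
  M: 797 − 1(392.9) = 404.1
  U: 1940 − 2(392.9) = 1154
  Q: 0 + 1(392.9) = 392.9
  R: 0 + 1(392.9) = 392.9
Total out = 404.1 + 1154 + 392.9 + 392.9 = 2344 kmol.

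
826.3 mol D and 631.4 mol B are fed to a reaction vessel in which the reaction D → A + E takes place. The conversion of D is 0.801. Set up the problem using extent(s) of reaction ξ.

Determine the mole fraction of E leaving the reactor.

0.312

D reacted = 0.801 × 826.3 = 661.9 mol; ν_D = −1, so ξ = 661.9/1 = 661.9 mol.
Outlet amounts (n = n₀ + ν ξ):
  D: 826.3 − 1(661.9) = 164.4
  A: 0 + 1(661.9) = 661.9
  E: 0 + 1(661.9) = 661.9
  B: 631.4 (inert)
Total out = 2120 mol; y_E = 661.9 / 2120 = 0.3123.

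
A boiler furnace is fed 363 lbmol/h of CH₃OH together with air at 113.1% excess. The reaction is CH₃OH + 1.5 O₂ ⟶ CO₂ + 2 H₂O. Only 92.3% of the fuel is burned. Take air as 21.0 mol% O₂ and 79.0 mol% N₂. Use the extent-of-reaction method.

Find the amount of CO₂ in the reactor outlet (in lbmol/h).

Stoichiometric O₂ = 1.5 × 363 = 544.5 lbmol/h; O₂ fed = 544.5 × 2.131 = 1160 lbmol/h.
N₂ fed = 1160 × 79/21 = 4365 lbmol/h.
Fuel reacted = 0.923 × 363 → ξ = 335 lbmol/h.
Outlet (n = n₀ + ν ξ):
  CH₃OH: 363 − 1(335) = 27.95
  O₂: 1160 − 1.5(335) = 657.8
  N₂: 4365 (inert)
  CO₂: 0 + 1(335) = 335
  H₂O: 0 + 2(335) = 670.1

335 lbmol/h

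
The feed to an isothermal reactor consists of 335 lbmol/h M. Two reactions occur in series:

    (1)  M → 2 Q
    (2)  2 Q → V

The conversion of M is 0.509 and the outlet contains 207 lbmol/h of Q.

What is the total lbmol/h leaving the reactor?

438 lbmol/h

Conversion of M: M consumed = 1ξ₁ = 0.509 × 335 → ξ₁ = 170.5 lbmol/h.
Q balance: n_Q = 0 + 2ξ₁ − 2ξ₂ = 207 → ξ₂ = (2·170.5 − 207)/2 = 67.02 lbmol/h.
Outlet amounts (n = n₀ + Σ ν·ξ):
  M: 335 − 1(170.5) = 164.5
  Q: 0 + 2(170.5) − 2(67.02) = 207
  V: 0 + 1(67.02) = 67.02
Total out = 164.5 + 207 + 67.02 = 438.5 lbmol/h.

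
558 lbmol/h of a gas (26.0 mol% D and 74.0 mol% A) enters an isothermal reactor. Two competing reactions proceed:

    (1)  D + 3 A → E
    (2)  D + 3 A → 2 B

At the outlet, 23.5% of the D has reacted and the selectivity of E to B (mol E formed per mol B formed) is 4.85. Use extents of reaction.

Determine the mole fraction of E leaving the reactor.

0.0674

Conversion of D: D consumed = 0.235 × 145.1 = 34.09 lbmol/h = 1ξ₁ + 1ξ₂.
Selectivity: 1ξ₁ / (2ξ₂) = 4.85 → ξ₁ = 9.7 ξ₂.
Substitute: (1·9.7 + 1) ξ₂ = 34.09 → ξ₂ = 3.186 lbmol/h, ξ₁ = 30.91 lbmol/h.
Outlet amounts (n = n₀ + Σ ν·ξ):
  D: 145.1 − 1(30.91) − 1(3.186) = 111
  A: 412.9 − 3(30.91) − 3(3.186) = 310.6
  E: 0 + 1(30.91) = 30.91
  B: 0 + 2(3.186) = 6.373
Total out = 458.9 lbmol/h; y_E = 30.91 / 458.9 = 0.06735.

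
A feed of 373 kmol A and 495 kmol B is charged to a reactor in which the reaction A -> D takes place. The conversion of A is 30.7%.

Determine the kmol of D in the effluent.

115 kmol

A reacted = 0.307 × 373 = 114.5 kmol; ν_A = −1, so ξ = 114.5/1 = 114.5 kmol.
Outlet amounts (n = n₀ + ν ξ):
  A: 373 − 1(114.5) = 258.5
  D: 0 + 1(114.5) = 114.5
  B: 495 (inert)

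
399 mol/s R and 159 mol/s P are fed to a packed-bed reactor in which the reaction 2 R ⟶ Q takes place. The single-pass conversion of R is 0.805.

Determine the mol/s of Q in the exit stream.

161 mol/s

R reacted = 0.805 × 399 = 321.2 mol/s; ν_R = −2, so ξ = 321.2/2 = 160.6 mol/s.
Outlet amounts (n = n₀ + ν ξ):
  R: 399 − 2(160.6) = 77.81
  Q: 0 + 1(160.6) = 160.6
  P: 159 (inert)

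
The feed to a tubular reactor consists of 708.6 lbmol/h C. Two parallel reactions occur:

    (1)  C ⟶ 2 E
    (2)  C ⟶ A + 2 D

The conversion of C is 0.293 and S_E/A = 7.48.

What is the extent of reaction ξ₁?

ξ₁ = 164 lbmol/h

Conversion of C: C consumed = 0.293 × 708.6 = 207.6 lbmol/h = 1ξ₁ + 1ξ₂.
Selectivity: 2ξ₁ / (1ξ₂) = 7.48 → ξ₁ = 3.74 ξ₂.
Substitute: (1·3.74 + 1) ξ₂ = 207.6 → ξ₂ = 43.8 lbmol/h, ξ₁ = 163.8 lbmol/h.
Outlet amounts (n = n₀ + Σ ν·ξ):
  C: 708.6 − 1(163.8) − 1(43.8) = 501
  E: 0 + 2(163.8) = 327.6
  A: 0 + 1(43.8) = 43.8
  D: 0 + 2(43.8) = 87.6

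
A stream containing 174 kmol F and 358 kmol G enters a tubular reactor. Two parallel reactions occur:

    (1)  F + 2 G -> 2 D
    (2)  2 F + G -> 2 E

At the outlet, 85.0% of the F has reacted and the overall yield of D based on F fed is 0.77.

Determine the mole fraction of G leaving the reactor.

0.432

Yield of D: 2ξ₁ / 174 = 0.77 → ξ₁ = 66.99 kmol.
Conversion of F: 1ξ₁ + 2ξ₂ = 0.85 × 174 = 147.9 → ξ₂ = 40.46 kmol.
Outlet amounts (n = n₀ + Σ ν·ξ):
  F: 174 − 1(66.99) − 2(40.46) = 26.1
  G: 358 − 2(66.99) − 1(40.46) = 183.6
  D: 0 + 2(66.99) = 134
  E: 0 + 2(40.46) = 80.91
Total out = 424.6 kmol; y_G = 183.6 / 424.6 = 0.4324.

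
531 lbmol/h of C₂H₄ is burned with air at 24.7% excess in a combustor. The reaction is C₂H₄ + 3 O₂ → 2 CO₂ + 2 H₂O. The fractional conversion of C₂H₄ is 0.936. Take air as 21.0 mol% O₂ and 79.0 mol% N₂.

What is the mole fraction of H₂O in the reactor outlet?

Stoichiometric O₂ = 3 × 531 = 1593 lbmol/h; O₂ fed = 1593 × 1.247 = 1986 lbmol/h.
N₂ fed = 1986 × 79/21 = 7473 lbmol/h.
Fuel reacted = 0.936 × 531 → ξ = 497 lbmol/h.
Outlet (n = n₀ + ν ξ):
  C₂H₄: 531 − 1(497) = 33.98
  O₂: 1986 − 3(497) = 495.4
  N₂: 7473 (inert)
  CO₂: 0 + 2(497) = 994
  H₂O: 0 + 2(497) = 994
Total out = 9990 lbmol/h; y_H₂O = 994 / 9990 = 0.0995.

0.0995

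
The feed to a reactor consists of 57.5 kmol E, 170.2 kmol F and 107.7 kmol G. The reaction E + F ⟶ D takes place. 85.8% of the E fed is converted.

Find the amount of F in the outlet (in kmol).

E reacted = 0.858 × 57.5 = 49.34 kmol; ν_E = −1, so ξ = 49.34/1 = 49.34 kmol.
Outlet amounts (n = n₀ + ν ξ):
  E: 57.5 − 1(49.34) = 8.165
  F: 170.2 − 1(49.34) = 120.9
  D: 0 + 1(49.34) = 49.34
  G: 107.7 (inert)

121 kmol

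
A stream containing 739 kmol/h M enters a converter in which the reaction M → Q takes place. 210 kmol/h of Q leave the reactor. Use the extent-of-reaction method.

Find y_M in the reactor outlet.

0.716

For Q: n = n₀ + 1ξ → 210 = 0 + 1ξ, giving ξ = 210 kmol/h.
Outlet amounts (n = n₀ + ν ξ):
  M: 739 − 1(210) = 529
  Q: 0 + 1(210) = 210
Total out = 739 kmol/h; y_M = 529 / 739 = 0.7158.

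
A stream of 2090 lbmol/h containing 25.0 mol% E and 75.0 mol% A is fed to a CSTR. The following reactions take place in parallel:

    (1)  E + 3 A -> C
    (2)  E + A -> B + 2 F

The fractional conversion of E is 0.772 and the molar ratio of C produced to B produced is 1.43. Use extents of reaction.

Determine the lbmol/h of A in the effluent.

689 lbmol/h

Conversion of E: E consumed = 0.772 × 522.5 = 403.4 lbmol/h = 1ξ₁ + 1ξ₂.
Selectivity: 1ξ₁ / (1ξ₂) = 1.43 → ξ₁ = 1.43 ξ₂.
Substitute: (1·1.43 + 1) ξ₂ = 403.4 → ξ₂ = 166 lbmol/h, ξ₁ = 237.4 lbmol/h.
Outlet amounts (n = n₀ + Σ ν·ξ):
  E: 522.5 − 1(237.4) − 1(166) = 119.1
  A: 1568 − 3(237.4) − 1(166) = 689.4
  C: 0 + 1(237.4) = 237.4
  B: 0 + 1(166) = 166
  F: 0 + 2(166) = 332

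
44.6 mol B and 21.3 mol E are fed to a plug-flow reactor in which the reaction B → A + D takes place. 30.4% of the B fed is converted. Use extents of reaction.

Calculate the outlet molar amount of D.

13.6 mol

B reacted = 0.304 × 44.6 = 13.56 mol; ν_B = −1, so ξ = 13.56/1 = 13.56 mol.
Outlet amounts (n = n₀ + ν ξ):
  B: 44.6 − 1(13.56) = 31.04
  A: 0 + 1(13.56) = 13.56
  D: 0 + 1(13.56) = 13.56
  E: 21.3 (inert)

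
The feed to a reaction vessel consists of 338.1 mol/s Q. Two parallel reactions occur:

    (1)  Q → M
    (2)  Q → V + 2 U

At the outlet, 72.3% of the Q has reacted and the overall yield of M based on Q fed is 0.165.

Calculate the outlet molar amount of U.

Yield of M: 1ξ₁ / 338.1 = 0.165 → ξ₁ = 55.79 mol/s.
Conversion of Q: 1ξ₁ + 1ξ₂ = 0.723 × 338.1 = 244.4 → ξ₂ = 188.7 mol/s.
Outlet amounts (n = n₀ + Σ ν·ξ):
  Q: 338.1 − 1(55.79) − 1(188.7) = 93.65
  M: 0 + 1(55.79) = 55.79
  V: 0 + 1(188.7) = 188.7
  U: 0 + 2(188.7) = 377.3

377 mol/s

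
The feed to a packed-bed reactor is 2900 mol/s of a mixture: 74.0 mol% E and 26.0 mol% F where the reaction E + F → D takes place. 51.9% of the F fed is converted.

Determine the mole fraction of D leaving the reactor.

F reacted = 0.519 × 754 = 391.3 mol/s; ν_F = −1, so ξ = 391.3/1 = 391.3 mol/s.
Outlet amounts (n = n₀ + ν ξ):
  E: 2146 − 1(391.3) = 1755
  F: 754 − 1(391.3) = 362.7
  D: 0 + 1(391.3) = 391.3
Total out = 2509 mol/s; y_D = 391.3 / 2509 = 0.156.

0.156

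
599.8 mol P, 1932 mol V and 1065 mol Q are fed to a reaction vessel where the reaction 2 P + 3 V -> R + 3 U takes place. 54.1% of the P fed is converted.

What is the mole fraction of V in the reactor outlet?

0.421

P reacted = 0.541 × 599.8 = 324.5 mol; ν_P = −2, so ξ = 324.5/2 = 162.2 mol.
Outlet amounts (n = n₀ + ν ξ):
  P: 599.8 − 2(162.2) = 275.3
  V: 1932 − 3(162.2) = 1445
  R: 0 + 1(162.2) = 162.2
  U: 0 + 3(162.2) = 486.7
  Q: 1065 (inert)
Total out = 3435 mol; y_V = 1445 / 3435 = 0.4208.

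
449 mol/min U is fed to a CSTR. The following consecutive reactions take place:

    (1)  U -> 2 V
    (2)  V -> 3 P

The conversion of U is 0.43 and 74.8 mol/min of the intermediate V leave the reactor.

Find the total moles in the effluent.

Conversion of U: U consumed = 1ξ₁ = 0.43 × 449 → ξ₁ = 193.1 mol/min.
V balance: n_V = 0 + 2ξ₁ − 1ξ₂ = 74.8 → ξ₂ = (2·193.1 − 74.8)/1 = 311.3 mol/min.
Outlet amounts (n = n₀ + Σ ν·ξ):
  U: 449 − 1(193.1) = 255.9
  V: 0 + 2(193.1) − 1(311.3) = 74.8
  P: 0 + 3(311.3) = 934
Total out = 255.9 + 74.8 + 934 = 1265 mol/min.

1260 mol/min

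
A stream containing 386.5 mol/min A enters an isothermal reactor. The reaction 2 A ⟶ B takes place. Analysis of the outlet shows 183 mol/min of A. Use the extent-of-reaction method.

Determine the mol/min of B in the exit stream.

102 mol/min

For A: n = n₀ − 2ξ → 183 = 386.5 − 2ξ, giving ξ = 101.8 mol/min.
Outlet amounts (n = n₀ + ν ξ):
  A: 386.5 − 2(101.8) = 183
  B: 0 + 1(101.8) = 101.8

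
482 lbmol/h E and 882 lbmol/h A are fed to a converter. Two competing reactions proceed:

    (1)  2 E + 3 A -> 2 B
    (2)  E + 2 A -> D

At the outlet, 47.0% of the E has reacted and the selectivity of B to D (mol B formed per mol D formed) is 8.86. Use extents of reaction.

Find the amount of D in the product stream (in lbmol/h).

Conversion of E: E consumed = 0.47 × 482 = 226.5 lbmol/h = 2ξ₁ + 1ξ₂.
Selectivity: 2ξ₁ / (1ξ₂) = 8.86 → ξ₁ = 4.43 ξ₂.
Substitute: (2·4.43 + 1) ξ₂ = 226.5 → ξ₂ = 22.98 lbmol/h, ξ₁ = 101.8 lbmol/h.
Outlet amounts (n = n₀ + Σ ν·ξ):
  E: 482 − 2(101.8) − 1(22.98) = 255.5
  A: 882 − 3(101.8) − 2(22.98) = 530.7
  B: 0 + 2(101.8) = 203.6
  D: 0 + 1(22.98) = 22.98

23 lbmol/h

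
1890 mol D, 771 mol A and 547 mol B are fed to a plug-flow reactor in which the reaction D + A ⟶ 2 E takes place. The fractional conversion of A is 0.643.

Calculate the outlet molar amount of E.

A reacted = 0.643 × 771 = 495.8 mol; ν_A = −1, so ξ = 495.8/1 = 495.8 mol.
Outlet amounts (n = n₀ + ν ξ):
  D: 1890 − 1(495.8) = 1394
  A: 771 − 1(495.8) = 275.2
  E: 0 + 2(495.8) = 991.5
  B: 547 (inert)

992 mol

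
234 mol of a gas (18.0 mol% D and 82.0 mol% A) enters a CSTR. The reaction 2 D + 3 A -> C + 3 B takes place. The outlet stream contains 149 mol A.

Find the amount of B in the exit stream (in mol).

42.9 mol

For A: n = n₀ − 3ξ → 149 = 191.9 − 3ξ, giving ξ = 14.29 mol.
Outlet amounts (n = n₀ + ν ξ):
  D: 42.12 − 2(14.29) = 13.53
  A: 191.9 − 3(14.29) = 149
  C: 0 + 1(14.29) = 14.29
  B: 0 + 3(14.29) = 42.88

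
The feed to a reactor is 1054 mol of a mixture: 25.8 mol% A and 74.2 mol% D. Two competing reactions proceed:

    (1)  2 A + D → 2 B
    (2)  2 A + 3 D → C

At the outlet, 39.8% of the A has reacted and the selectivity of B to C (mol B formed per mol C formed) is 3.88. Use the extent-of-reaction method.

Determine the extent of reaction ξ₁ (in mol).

Conversion of A: A consumed = 0.398 × 271.9 = 108.2 mol = 2ξ₁ + 2ξ₂.
Selectivity: 2ξ₁ / (1ξ₂) = 3.88 → ξ₁ = 1.94 ξ₂.
Substitute: (2·1.94 + 2) ξ₂ = 108.2 → ξ₂ = 18.41 mol, ξ₁ = 35.71 mol.
Outlet amounts (n = n₀ + Σ ν·ξ):
  A: 271.9 − 2(35.71) − 2(18.41) = 163.7
  D: 782.1 − 1(35.71) − 3(18.41) = 691.1
  B: 0 + 2(35.71) = 71.42
  C: 0 + 1(18.41) = 18.41

ξ₁ = 35.7 mol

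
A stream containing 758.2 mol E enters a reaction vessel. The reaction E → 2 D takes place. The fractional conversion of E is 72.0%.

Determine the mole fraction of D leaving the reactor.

0.837

E reacted = 0.72 × 758.2 = 545.9 mol; ν_E = −1, so ξ = 545.9/1 = 545.9 mol.
Outlet amounts (n = n₀ + ν ξ):
  E: 758.2 − 1(545.9) = 212.3
  D: 0 + 2(545.9) = 1092
Total out = 1304 mol; y_D = 1092 / 1304 = 0.8372.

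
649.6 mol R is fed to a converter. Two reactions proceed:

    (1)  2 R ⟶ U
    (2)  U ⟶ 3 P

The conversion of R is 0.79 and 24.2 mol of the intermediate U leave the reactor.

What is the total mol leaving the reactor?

858 mol

Conversion of R: R consumed = 2ξ₁ = 0.79 × 649.6 → ξ₁ = 256.6 mol.
U balance: n_U = 0 + 1ξ₁ − 1ξ₂ = 24.2 → ξ₂ = (1·256.6 − 24.2)/1 = 232.4 mol.
Outlet amounts (n = n₀ + Σ ν·ξ):
  R: 649.6 − 2(256.6) = 136.4
  U: 0 + 1(256.6) − 1(232.4) = 24.2
  P: 0 + 3(232.4) = 697.2
Total out = 136.4 + 24.2 + 697.2 = 857.8 mol.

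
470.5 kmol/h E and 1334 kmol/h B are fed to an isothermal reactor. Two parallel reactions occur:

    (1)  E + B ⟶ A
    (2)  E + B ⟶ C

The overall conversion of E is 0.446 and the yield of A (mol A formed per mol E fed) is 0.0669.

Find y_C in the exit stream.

0.112

Yield of A: 1ξ₁ / 470.5 = 0.0669 → ξ₁ = 31.48 kmol/h.
Conversion of E: 1ξ₁ + 1ξ₂ = 0.446 × 470.5 = 209.8 → ξ₂ = 178.4 kmol/h.
Outlet amounts (n = n₀ + Σ ν·ξ):
  E: 470.5 − 1(31.48) − 1(178.4) = 260.7
  B: 1334 − 1(31.48) − 1(178.4) = 1124
  A: 0 + 1(31.48) = 31.48
  C: 0 + 1(178.4) = 178.4
Total out = 1595 kmol/h; y_C = 178.4 / 1595 = 0.1119.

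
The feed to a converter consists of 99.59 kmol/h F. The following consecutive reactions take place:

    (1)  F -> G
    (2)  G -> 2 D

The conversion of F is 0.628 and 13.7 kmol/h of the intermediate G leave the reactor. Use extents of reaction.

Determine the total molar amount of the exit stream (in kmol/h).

148 kmol/h

Conversion of F: F consumed = 1ξ₁ = 0.628 × 99.59 → ξ₁ = 62.54 kmol/h.
G balance: n_G = 0 + 1ξ₁ − 1ξ₂ = 13.7 → ξ₂ = (1·62.54 − 13.7)/1 = 48.84 kmol/h.
Outlet amounts (n = n₀ + Σ ν·ξ):
  F: 99.59 − 1(62.54) = 37.05
  G: 0 + 1(62.54) − 1(48.84) = 13.7
  D: 0 + 2(48.84) = 97.69
Total out = 37.05 + 13.7 + 97.69 = 148.4 kmol/h.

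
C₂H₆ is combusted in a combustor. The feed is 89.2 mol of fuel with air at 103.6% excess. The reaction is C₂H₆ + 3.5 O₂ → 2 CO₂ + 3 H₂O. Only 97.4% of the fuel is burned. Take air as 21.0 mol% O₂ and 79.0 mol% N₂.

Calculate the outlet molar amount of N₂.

2390 mol

Stoichiometric O₂ = 3.5 × 89.2 = 312.2 mol; O₂ fed = 312.2 × 2.036 = 635.6 mol.
N₂ fed = 635.6 × 79/21 = 2391 mol.
Fuel reacted = 0.974 × 89.2 → ξ = 86.88 mol.
Outlet (n = n₀ + ν ξ):
  C₂H₆: 89.2 − 1(86.88) = 2.319
  O₂: 635.6 − 3.5(86.88) = 331.6
  N₂: 2391 (inert)
  CO₂: 0 + 2(86.88) = 173.8
  H₂O: 0 + 3(86.88) = 260.6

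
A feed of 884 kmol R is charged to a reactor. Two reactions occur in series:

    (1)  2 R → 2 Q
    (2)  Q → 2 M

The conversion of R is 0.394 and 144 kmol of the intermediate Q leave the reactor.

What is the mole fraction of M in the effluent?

Conversion of R: R consumed = 2ξ₁ = 0.394 × 884 → ξ₁ = 174.1 kmol.
Q balance: n_Q = 0 + 2ξ₁ − 1ξ₂ = 144 → ξ₂ = (2·174.1 − 144)/1 = 204.3 kmol.
Outlet amounts (n = n₀ + Σ ν·ξ):
  R: 884 − 2(174.1) = 535.7
  Q: 0 + 2(174.1) − 1(204.3) = 144
  M: 0 + 2(204.3) = 408.6
Total out = 1088 kmol; y_M = 408.6 / 1088 = 0.3754.

0.375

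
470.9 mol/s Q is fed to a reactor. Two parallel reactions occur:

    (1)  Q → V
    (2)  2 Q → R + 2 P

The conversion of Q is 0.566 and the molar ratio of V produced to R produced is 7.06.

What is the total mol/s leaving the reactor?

Conversion of Q: Q consumed = 0.566 × 470.9 = 266.5 mol/s = 1ξ₁ + 2ξ₂.
Selectivity: 1ξ₁ / (1ξ₂) = 7.06 → ξ₁ = 7.06 ξ₂.
Substitute: (1·7.06 + 2) ξ₂ = 266.5 → ξ₂ = 29.42 mol/s, ξ₁ = 207.7 mol/s.
Outlet amounts (n = n₀ + Σ ν·ξ):
  Q: 470.9 − 1(207.7) − 2(29.42) = 204.4
  V: 0 + 1(207.7) = 207.7
  R: 0 + 1(29.42) = 29.42
  P: 0 + 2(29.42) = 58.84
Total out = 204.4 + 207.7 + 29.42 + 58.84 = 500.3 mol/s.

500 mol/s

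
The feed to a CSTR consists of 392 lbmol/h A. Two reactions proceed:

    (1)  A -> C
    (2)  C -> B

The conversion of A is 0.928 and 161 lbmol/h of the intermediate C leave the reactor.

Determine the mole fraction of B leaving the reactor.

0.517

Conversion of A: A consumed = 1ξ₁ = 0.928 × 392 → ξ₁ = 363.8 lbmol/h.
C balance: n_C = 0 + 1ξ₁ − 1ξ₂ = 161 → ξ₂ = (1·363.8 − 161)/1 = 202.8 lbmol/h.
Outlet amounts (n = n₀ + Σ ν·ξ):
  A: 392 − 1(363.8) = 28.22
  C: 0 + 1(363.8) − 1(202.8) = 161
  B: 0 + 1(202.8) = 202.8
Total out = 392 lbmol/h; y_B = 202.8 / 392 = 0.5173.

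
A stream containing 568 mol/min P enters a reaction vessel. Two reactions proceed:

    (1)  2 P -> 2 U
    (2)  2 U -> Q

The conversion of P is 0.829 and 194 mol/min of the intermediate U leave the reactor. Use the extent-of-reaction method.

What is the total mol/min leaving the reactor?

Conversion of P: P consumed = 2ξ₁ = 0.829 × 568 → ξ₁ = 235.4 mol/min.
U balance: n_U = 0 + 2ξ₁ − 2ξ₂ = 194 → ξ₂ = (2·235.4 − 194)/2 = 138.4 mol/min.
Outlet amounts (n = n₀ + Σ ν·ξ):
  P: 568 − 2(235.4) = 97.13
  U: 0 + 2(235.4) − 2(138.4) = 194
  Q: 0 + 1(138.4) = 138.4
Total out = 97.13 + 194 + 138.4 = 429.6 mol/min.

430 mol/min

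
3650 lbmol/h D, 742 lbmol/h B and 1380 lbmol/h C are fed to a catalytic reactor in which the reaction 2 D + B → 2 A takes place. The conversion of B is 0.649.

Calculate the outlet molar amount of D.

2690 lbmol/h

B reacted = 0.649 × 742 = 481.6 lbmol/h; ν_B = −1, so ξ = 481.6/1 = 481.6 lbmol/h.
Outlet amounts (n = n₀ + ν ξ):
  D: 3650 − 2(481.6) = 2687
  B: 742 − 1(481.6) = 260.4
  A: 0 + 2(481.6) = 963.1
  C: 1380 (inert)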